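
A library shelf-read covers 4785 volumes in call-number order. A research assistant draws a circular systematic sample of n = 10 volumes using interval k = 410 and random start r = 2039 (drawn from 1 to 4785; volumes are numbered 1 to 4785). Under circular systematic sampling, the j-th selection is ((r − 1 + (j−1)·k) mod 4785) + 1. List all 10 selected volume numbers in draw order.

Selection 1: 2039
Selection 2: 2039 + 410 = 2449
Selection 3: 2449 + 410 = 2859
Selection 4: 2859 + 410 = 3269
Selection 5: 3269 + 410 = 3679
Selection 6: 3679 + 410 = 4089
Selection 7: 4089 + 410 = 4499
Selection 8: 4499 + 410 = 4909 → 4909 − 4785 = 124
Selection 9: 124 + 410 = 534
Selection 10: 534 + 410 = 944

2039, 2449, 2859, 3269, 3679, 4089, 4499, 124, 534, 944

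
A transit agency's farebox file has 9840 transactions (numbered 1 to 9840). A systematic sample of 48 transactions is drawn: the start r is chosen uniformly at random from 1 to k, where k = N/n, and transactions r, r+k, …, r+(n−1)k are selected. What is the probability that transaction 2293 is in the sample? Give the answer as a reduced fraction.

1/205

k = 9840/48 = 205.
Transaction 2293 is selected iff r ≡ 2293 (mod 205); exactly one such r in {1,…,205}.
Inclusion probability = 1/205.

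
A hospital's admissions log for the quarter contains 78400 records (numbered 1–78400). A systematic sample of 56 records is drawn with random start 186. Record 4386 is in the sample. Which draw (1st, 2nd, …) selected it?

k = 78400/56 = 1400
position = (4386 − 186)/1400 + 1 = 4200/1400 + 1 = 3 + 1 = 4

4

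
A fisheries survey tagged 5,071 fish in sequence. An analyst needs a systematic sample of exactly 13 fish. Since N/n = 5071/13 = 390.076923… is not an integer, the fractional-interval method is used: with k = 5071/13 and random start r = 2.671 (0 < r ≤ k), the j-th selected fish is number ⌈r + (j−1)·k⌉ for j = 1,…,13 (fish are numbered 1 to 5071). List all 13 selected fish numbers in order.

j=1: r + 0k = 2.671 → ⌈·⌉ = 3
j=2: r + 1k = 392.747923… → ⌈·⌉ = 393
j=3: r + 2k = 782.824846… → ⌈·⌉ = 783
j=4: r + 3k = 1172.901769… → ⌈·⌉ = 1173
j=5: r + 4k = 1562.978692… → ⌈·⌉ = 1563
j=6: r + 5k = 1953.055615… → ⌈·⌉ = 1954
j=7: r + 6k = 2343.132538… → ⌈·⌉ = 2344
j=8: r + 7k = 2733.209461… → ⌈·⌉ = 2734
j=9: r + 8k = 3123.286384… → ⌈·⌉ = 3124
j=10: r + 9k = 3513.363307… → ⌈·⌉ = 3514
j=11: r + 10k = 3903.440230… → ⌈·⌉ = 3904
j=12: r + 11k = 4293.517153… → ⌈·⌉ = 4294
j=13: r + 12k = 4683.594076… → ⌈·⌉ = 4684

3, 393, 783, 1173, 1563, 1954, 2344, 2734, 3124, 3514, 3904, 4294, 4684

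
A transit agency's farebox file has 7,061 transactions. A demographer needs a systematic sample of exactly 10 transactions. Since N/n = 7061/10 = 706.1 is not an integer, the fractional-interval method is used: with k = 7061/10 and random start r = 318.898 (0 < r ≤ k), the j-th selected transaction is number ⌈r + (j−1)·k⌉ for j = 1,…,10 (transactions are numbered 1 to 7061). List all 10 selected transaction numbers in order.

319, 1025, 1732, 2438, 3144, 3850, 4556, 5262, 5968, 6674

j=1: r + 0k = 318.898 → ⌈·⌉ = 319
j=2: r + 1k = 1024.998 → ⌈·⌉ = 1025
j=3: r + 2k = 1731.098 → ⌈·⌉ = 1732
j=4: r + 3k = 2437.198 → ⌈·⌉ = 2438
j=5: r + 4k = 3143.298 → ⌈·⌉ = 3144
j=6: r + 5k = 3849.398 → ⌈·⌉ = 3850
j=7: r + 6k = 4555.498 → ⌈·⌉ = 4556
j=8: r + 7k = 5261.598 → ⌈·⌉ = 5262
j=9: r + 8k = 5967.698 → ⌈·⌉ = 5968
j=10: r + 9k = 6673.798 → ⌈·⌉ = 6674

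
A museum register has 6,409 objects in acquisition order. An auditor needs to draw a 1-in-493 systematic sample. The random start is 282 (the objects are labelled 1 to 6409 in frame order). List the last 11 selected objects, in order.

1268, 1761, 2254, 2747, 3240, 3733, 4226, 4719, 5212, 5705, 6198

3rd selection = 282 + 2×493 = 1268
4th: 1268 + 493 = 1761
5th: 1761 + 493 = 2254
6th: 2254 + 493 = 2747
7th: 2747 + 493 = 3240
8th: 3240 + 493 = 3733
9th: 3733 + 493 = 4226
10th: 4226 + 493 = 4719
11th: 4719 + 493 = 5212
12th: 5212 + 493 = 5705
13th: 5705 + 493 = 6198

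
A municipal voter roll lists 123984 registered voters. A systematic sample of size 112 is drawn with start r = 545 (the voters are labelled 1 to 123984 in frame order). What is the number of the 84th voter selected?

k = 123984/112 = 1107
84th selection = r + (84−1)·k = 545 + 83×1107 = 545 + 91881 = 92426

92426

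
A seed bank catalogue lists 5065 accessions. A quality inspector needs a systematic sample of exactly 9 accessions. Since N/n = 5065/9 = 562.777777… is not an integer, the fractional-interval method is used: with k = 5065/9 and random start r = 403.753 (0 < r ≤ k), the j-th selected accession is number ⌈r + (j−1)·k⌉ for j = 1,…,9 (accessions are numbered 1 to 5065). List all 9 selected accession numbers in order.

404, 967, 1530, 2093, 2655, 3218, 3781, 4344, 4906

j=1: r + 0k = 403.753 → ⌈·⌉ = 404
j=2: r + 1k = 966.530777… → ⌈·⌉ = 967
j=3: r + 2k = 1529.308555… → ⌈·⌉ = 1530
j=4: r + 3k = 2092.086333… → ⌈·⌉ = 2093
j=5: r + 4k = 2654.864111… → ⌈·⌉ = 2655
j=6: r + 5k = 3217.641888… → ⌈·⌉ = 3218
j=7: r + 6k = 3780.419666… → ⌈·⌉ = 3781
j=8: r + 7k = 4343.197444… → ⌈·⌉ = 4344
j=9: r + 8k = 4905.975222… → ⌈·⌉ = 4906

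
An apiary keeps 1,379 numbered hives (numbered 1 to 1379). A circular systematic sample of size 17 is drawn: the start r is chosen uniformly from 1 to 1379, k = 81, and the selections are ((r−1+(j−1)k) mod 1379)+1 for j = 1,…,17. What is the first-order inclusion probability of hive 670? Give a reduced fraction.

17/1379

For each position j, as r ranges over 1…1379 the j-th selection hits every hive exactly once, so hive 670 is selected for exactly 17 of the 1379 starts.
Inclusion probability = 17/1379.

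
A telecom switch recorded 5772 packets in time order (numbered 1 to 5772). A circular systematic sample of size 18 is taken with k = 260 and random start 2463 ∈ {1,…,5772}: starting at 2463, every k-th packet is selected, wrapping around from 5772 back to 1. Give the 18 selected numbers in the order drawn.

Selection 1: 2463
Selection 2: 2463 + 260 = 2723
Selection 3: 2723 + 260 = 2983
Selection 4: 2983 + 260 = 3243
Selection 5: 3243 + 260 = 3503
Selection 6: 3503 + 260 = 3763
Selection 7: 3763 + 260 = 4023
Selection 8: 4023 + 260 = 4283
Selection 9: 4283 + 260 = 4543
Selection 10: 4543 + 260 = 4803
Selection 11: 4803 + 260 = 5063
Selection 12: 5063 + 260 = 5323
Selection 13: 5323 + 260 = 5583
Selection 14: 5583 + 260 = 5843 → 5843 − 5772 = 71
Selection 15: 71 + 260 = 331
Selection 16: 331 + 260 = 591
Selection 17: 591 + 260 = 851
Selection 18: 851 + 260 = 1111

2463, 2723, 2983, 3243, 3503, 3763, 4023, 4283, 4543, 4803, 5063, 5323, 5583, 71, 331, 591, 851, 1111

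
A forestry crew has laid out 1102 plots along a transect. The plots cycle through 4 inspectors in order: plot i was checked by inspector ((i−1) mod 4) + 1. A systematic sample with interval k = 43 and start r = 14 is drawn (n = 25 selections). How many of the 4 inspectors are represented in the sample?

Consecutive selections differ by k = 43, so their inspector numbers differ by 43 mod 4 = 3.
gcd(43, 4) = 1, so the sample visits 4/1 = 4 distinct residues mod 4.
Start 14 is inspector 2; the inspectors hit are 1, 2, 3, 4.

4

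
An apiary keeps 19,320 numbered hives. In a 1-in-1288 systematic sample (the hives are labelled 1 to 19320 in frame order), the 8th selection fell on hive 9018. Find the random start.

k = 1288
r = 9018 − (8−1)×1288 = 9018 − 9016 = 2

2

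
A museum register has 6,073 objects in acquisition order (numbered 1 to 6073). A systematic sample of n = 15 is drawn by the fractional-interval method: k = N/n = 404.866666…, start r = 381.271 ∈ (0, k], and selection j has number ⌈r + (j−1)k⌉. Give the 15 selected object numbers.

j=1: r + 0k = 381.271 → ⌈·⌉ = 382
j=2: r + 1k = 786.137666… → ⌈·⌉ = 787
j=3: r + 2k = 1191.004333… → ⌈·⌉ = 1192
j=4: r + 3k = 1595.871 → ⌈·⌉ = 1596
j=5: r + 4k = 2000.737666… → ⌈·⌉ = 2001
j=6: r + 5k = 2405.604333… → ⌈·⌉ = 2406
j=7: r + 6k = 2810.471 → ⌈·⌉ = 2811
j=8: r + 7k = 3215.337666… → ⌈·⌉ = 3216
j=9: r + 8k = 3620.204333… → ⌈·⌉ = 3621
j=10: r + 9k = 4025.071 → ⌈·⌉ = 4026
j=11: r + 10k = 4429.937666… → ⌈·⌉ = 4430
j=12: r + 11k = 4834.804333… → ⌈·⌉ = 4835
j=13: r + 12k = 5239.671 → ⌈·⌉ = 5240
j=14: r + 13k = 5644.537666… → ⌈·⌉ = 5645
j=15: r + 14k = 6049.404333… → ⌈·⌉ = 6050

382, 787, 1192, 1596, 2001, 2406, 2811, 3216, 3621, 4026, 4430, 4835, 5240, 5645, 6050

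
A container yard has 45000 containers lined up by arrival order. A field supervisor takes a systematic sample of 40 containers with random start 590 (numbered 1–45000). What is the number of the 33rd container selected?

k = 45000/40 = 1125
33rd selection = r + (33−1)·k = 590 + 32×1125 = 590 + 36000 = 36590

36590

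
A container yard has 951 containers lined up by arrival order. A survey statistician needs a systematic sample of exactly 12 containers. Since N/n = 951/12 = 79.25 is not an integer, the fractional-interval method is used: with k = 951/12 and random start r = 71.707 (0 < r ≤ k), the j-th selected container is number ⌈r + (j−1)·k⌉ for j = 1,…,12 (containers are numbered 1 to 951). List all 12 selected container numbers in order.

72, 151, 231, 310, 389, 468, 548, 627, 706, 785, 865, 944

j=1: r + 0k = 71.707 → ⌈·⌉ = 72
j=2: r + 1k = 150.957 → ⌈·⌉ = 151
j=3: r + 2k = 230.207 → ⌈·⌉ = 231
j=4: r + 3k = 309.457 → ⌈·⌉ = 310
j=5: r + 4k = 388.707 → ⌈·⌉ = 389
j=6: r + 5k = 467.957 → ⌈·⌉ = 468
j=7: r + 6k = 547.207 → ⌈·⌉ = 548
j=8: r + 7k = 626.457 → ⌈·⌉ = 627
j=9: r + 8k = 705.707 → ⌈·⌉ = 706
j=10: r + 9k = 784.957 → ⌈·⌉ = 785
j=11: r + 10k = 864.207 → ⌈·⌉ = 865
j=12: r + 11k = 943.457 → ⌈·⌉ = 944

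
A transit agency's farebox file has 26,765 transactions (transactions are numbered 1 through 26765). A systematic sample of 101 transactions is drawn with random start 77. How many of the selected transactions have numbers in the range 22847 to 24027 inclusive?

5

k = 26765/101 = 265
First selection ≥ 22847: 77 + ⌈(22847−77)/265⌉·265 = 77 + 86×265 = 22867
Last selection ≤ 24027: 77 + ⌊(24027−77)/265⌋·265 = 77 + 90×265 = 23927
Count = 90 − 86 + 1 = 5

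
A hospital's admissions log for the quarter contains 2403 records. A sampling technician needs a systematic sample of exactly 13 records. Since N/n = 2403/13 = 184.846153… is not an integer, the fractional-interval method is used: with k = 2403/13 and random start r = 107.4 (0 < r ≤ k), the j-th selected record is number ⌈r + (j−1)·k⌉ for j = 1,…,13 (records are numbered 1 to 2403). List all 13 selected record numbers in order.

108, 293, 478, 662, 847, 1032, 1217, 1402, 1587, 1772, 1956, 2141, 2326

j=1: r + 0k = 107.4 → ⌈·⌉ = 108
j=2: r + 1k = 292.246153… → ⌈·⌉ = 293
j=3: r + 2k = 477.092307… → ⌈·⌉ = 478
j=4: r + 3k = 661.938461… → ⌈·⌉ = 662
j=5: r + 4k = 846.784615… → ⌈·⌉ = 847
j=6: r + 5k = 1031.630769… → ⌈·⌉ = 1032
j=7: r + 6k = 1216.476923… → ⌈·⌉ = 1217
j=8: r + 7k = 1401.323076… → ⌈·⌉ = 1402
j=9: r + 8k = 1586.169230… → ⌈·⌉ = 1587
j=10: r + 9k = 1771.015384… → ⌈·⌉ = 1772
j=11: r + 10k = 1955.861538… → ⌈·⌉ = 1956
j=12: r + 11k = 2140.707692… → ⌈·⌉ = 2141
j=13: r + 12k = 2325.553846… → ⌈·⌉ = 2326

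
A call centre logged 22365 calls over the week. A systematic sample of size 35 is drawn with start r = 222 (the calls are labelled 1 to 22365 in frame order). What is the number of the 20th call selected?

k = 22365/35 = 639
20th selection = r + (20−1)·k = 222 + 19×639 = 222 + 12141 = 12363

12363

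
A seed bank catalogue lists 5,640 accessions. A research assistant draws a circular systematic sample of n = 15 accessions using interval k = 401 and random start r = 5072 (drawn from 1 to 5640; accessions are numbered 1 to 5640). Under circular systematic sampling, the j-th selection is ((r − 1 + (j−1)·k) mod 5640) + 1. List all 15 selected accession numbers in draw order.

5072, 5473, 234, 635, 1036, 1437, 1838, 2239, 2640, 3041, 3442, 3843, 4244, 4645, 5046

Selection 1: 5072
Selection 2: 5072 + 401 = 5473
Selection 3: 5473 + 401 = 5874 → 5874 − 5640 = 234
Selection 4: 234 + 401 = 635
Selection 5: 635 + 401 = 1036
Selection 6: 1036 + 401 = 1437
Selection 7: 1437 + 401 = 1838
Selection 8: 1838 + 401 = 2239
Selection 9: 2239 + 401 = 2640
Selection 10: 2640 + 401 = 3041
Selection 11: 3041 + 401 = 3442
Selection 12: 3442 + 401 = 3843
Selection 13: 3843 + 401 = 4244
Selection 14: 4244 + 401 = 4645
Selection 15: 4645 + 401 = 5046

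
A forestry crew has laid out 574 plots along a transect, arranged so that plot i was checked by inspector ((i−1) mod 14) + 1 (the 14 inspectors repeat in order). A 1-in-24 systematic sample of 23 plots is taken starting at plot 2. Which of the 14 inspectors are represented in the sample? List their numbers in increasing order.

Consecutive selections differ by k = 24, so their inspector numbers differ by 24 mod 14 = 10.
gcd(24, 14) = 2, so the sample visits 14/2 = 7 distinct residues mod 14.
Start 2 is inspector 2; the inspectors hit are 2, 4, 6, 8, 10, 12, 14.

2, 4, 6, 8, 10, 12, 14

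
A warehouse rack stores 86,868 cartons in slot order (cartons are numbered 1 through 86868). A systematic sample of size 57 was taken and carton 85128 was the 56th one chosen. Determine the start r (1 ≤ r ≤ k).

k = 86868/57 = 1524
r = 85128 − (56−1)×1524 = 85128 − 83820 = 1308

1308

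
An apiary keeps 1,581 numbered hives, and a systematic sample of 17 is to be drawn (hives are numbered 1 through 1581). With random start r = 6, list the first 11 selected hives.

k = N/n = 1581/17 = 93
hive 1: 6
hive 2: 6 + 93 = 99
hive 3: 99 + 93 = 192
hive 4: 192 + 93 = 285
hive 5: 285 + 93 = 378
hive 6: 378 + 93 = 471
hive 7: 471 + 93 = 564
hive 8: 564 + 93 = 657
hive 9: 657 + 93 = 750
hive 10: 750 + 93 = 843
hive 11: 843 + 93 = 936

6, 99, 192, 285, 378, 471, 564, 657, 750, 843, 936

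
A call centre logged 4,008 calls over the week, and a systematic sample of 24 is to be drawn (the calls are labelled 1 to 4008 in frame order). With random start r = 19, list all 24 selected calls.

k = N/n = 4008/24 = 167
call 1: 19
call 2: 19 + 167 = 186
call 3: 186 + 167 = 353
call 4: 353 + 167 = 520
call 5: 520 + 167 = 687
call 6: 687 + 167 = 854
call 7: 854 + 167 = 1021
call 8: 1021 + 167 = 1188
call 9: 1188 + 167 = 1355
call 10: 1355 + 167 = 1522
call 11: 1522 + 167 = 1689
call 12: 1689 + 167 = 1856
call 13: 1856 + 167 = 2023
call 14: 2023 + 167 = 2190
call 15: 2190 + 167 = 2357
call 16: 2357 + 167 = 2524
call 17: 2524 + 167 = 2691
call 18: 2691 + 167 = 2858
call 19: 2858 + 167 = 3025
call 20: 3025 + 167 = 3192
call 21: 3192 + 167 = 3359
call 22: 3359 + 167 = 3526
call 23: 3526 + 167 = 3693
call 24: 3693 + 167 = 3860

19, 186, 353, 520, 687, 854, 1021, 1188, 1355, 1522, 1689, 1856, 2023, 2190, 2357, 2524, 2691, 2858, 3025, 3192, 3359, 3526, 3693, 3860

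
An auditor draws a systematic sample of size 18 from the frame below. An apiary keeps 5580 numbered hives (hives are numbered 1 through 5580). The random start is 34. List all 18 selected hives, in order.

k = N/n = 5580/18 = 310
hive 1: 34
hive 2: 34 + 310 = 344
hive 3: 344 + 310 = 654
hive 4: 654 + 310 = 964
hive 5: 964 + 310 = 1274
hive 6: 1274 + 310 = 1584
hive 7: 1584 + 310 = 1894
hive 8: 1894 + 310 = 2204
hive 9: 2204 + 310 = 2514
hive 10: 2514 + 310 = 2824
hive 11: 2824 + 310 = 3134
hive 12: 3134 + 310 = 3444
hive 13: 3444 + 310 = 3754
hive 14: 3754 + 310 = 4064
hive 15: 4064 + 310 = 4374
hive 16: 4374 + 310 = 4684
hive 17: 4684 + 310 = 4994
hive 18: 4994 + 310 = 5304

34, 344, 654, 964, 1274, 1584, 1894, 2204, 2514, 2824, 3134, 3444, 3754, 4064, 4374, 4684, 4994, 5304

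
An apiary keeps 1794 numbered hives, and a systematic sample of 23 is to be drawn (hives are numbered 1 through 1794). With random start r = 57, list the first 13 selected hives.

k = N/n = 1794/23 = 78
hive 1: 57
hive 2: 57 + 78 = 135
hive 3: 135 + 78 = 213
hive 4: 213 + 78 = 291
hive 5: 291 + 78 = 369
hive 6: 369 + 78 = 447
hive 7: 447 + 78 = 525
hive 8: 525 + 78 = 603
hive 9: 603 + 78 = 681
hive 10: 681 + 78 = 759
hive 11: 759 + 78 = 837
hive 12: 837 + 78 = 915
hive 13: 915 + 78 = 993

57, 135, 213, 291, 369, 447, 525, 603, 681, 759, 837, 915, 993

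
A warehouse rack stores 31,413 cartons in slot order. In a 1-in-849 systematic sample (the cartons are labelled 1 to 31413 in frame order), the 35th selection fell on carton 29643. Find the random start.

k = 849
r = 29643 − (35−1)×849 = 29643 − 28866 = 777

777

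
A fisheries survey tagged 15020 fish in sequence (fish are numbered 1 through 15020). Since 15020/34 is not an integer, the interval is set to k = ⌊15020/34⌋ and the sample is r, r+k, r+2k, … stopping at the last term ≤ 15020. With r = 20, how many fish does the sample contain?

35

k = ⌊15020/34⌋ = 441
Achieved size = ⌊(15020 − 20)/441⌋ + 1 = ⌊15000/441⌋ + 1 = 34 + 1 = 35
(last selection: 20 + 34×441 = 15014 ≤ 15020; next would be 15455 > 15020)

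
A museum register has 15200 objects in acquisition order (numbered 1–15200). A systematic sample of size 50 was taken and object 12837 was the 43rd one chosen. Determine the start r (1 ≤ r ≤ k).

k = 15200/50 = 304
r = 12837 − (43−1)×304 = 12837 − 12768 = 69

69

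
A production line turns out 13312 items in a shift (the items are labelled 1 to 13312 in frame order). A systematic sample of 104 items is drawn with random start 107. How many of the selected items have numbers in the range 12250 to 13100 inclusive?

7

k = 13312/104 = 128
First selection ≥ 12250: 107 + ⌈(12250−107)/128⌉·128 = 107 + 95×128 = 12267
Last selection ≤ 13100: 107 + ⌊(13100−107)/128⌋·128 = 107 + 101×128 = 13035
Count = 101 − 95 + 1 = 7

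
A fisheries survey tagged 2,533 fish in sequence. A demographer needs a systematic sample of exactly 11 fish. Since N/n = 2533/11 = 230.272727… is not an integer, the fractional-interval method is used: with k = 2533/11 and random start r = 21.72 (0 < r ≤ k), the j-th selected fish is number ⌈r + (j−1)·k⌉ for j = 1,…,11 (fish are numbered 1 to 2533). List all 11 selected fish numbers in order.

j=1: r + 0k = 21.72 → ⌈·⌉ = 22
j=2: r + 1k = 251.992727… → ⌈·⌉ = 252
j=3: r + 2k = 482.265454… → ⌈·⌉ = 483
j=4: r + 3k = 712.538181… → ⌈·⌉ = 713
j=5: r + 4k = 942.810909… → ⌈·⌉ = 943
j=6: r + 5k = 1173.083636… → ⌈·⌉ = 1174
j=7: r + 6k = 1403.356363… → ⌈·⌉ = 1404
j=8: r + 7k = 1633.629090… → ⌈·⌉ = 1634
j=9: r + 8k = 1863.901818… → ⌈·⌉ = 1864
j=10: r + 9k = 2094.174545… → ⌈·⌉ = 2095
j=11: r + 10k = 2324.447272… → ⌈·⌉ = 2325

22, 252, 483, 713, 943, 1174, 1404, 1634, 1864, 2095, 2325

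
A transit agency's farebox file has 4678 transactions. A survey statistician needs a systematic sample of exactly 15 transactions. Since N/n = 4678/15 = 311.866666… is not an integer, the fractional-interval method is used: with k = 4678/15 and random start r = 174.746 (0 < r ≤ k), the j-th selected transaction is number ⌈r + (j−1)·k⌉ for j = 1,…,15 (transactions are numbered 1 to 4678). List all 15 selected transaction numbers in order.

j=1: r + 0k = 174.746 → ⌈·⌉ = 175
j=2: r + 1k = 486.612666… → ⌈·⌉ = 487
j=3: r + 2k = 798.479333… → ⌈·⌉ = 799
j=4: r + 3k = 1110.346 → ⌈·⌉ = 1111
j=5: r + 4k = 1422.212666… → ⌈·⌉ = 1423
j=6: r + 5k = 1734.079333… → ⌈·⌉ = 1735
j=7: r + 6k = 2045.946 → ⌈·⌉ = 2046
j=8: r + 7k = 2357.812666… → ⌈·⌉ = 2358
j=9: r + 8k = 2669.679333… → ⌈·⌉ = 2670
j=10: r + 9k = 2981.546 → ⌈·⌉ = 2982
j=11: r + 10k = 3293.412666… → ⌈·⌉ = 3294
j=12: r + 11k = 3605.279333… → ⌈·⌉ = 3606
j=13: r + 12k = 3917.146 → ⌈·⌉ = 3918
j=14: r + 13k = 4229.012666… → ⌈·⌉ = 4230
j=15: r + 14k = 4540.879333… → ⌈·⌉ = 4541

175, 487, 799, 1111, 1423, 1735, 2046, 2358, 2670, 2982, 3294, 3606, 3918, 4230, 4541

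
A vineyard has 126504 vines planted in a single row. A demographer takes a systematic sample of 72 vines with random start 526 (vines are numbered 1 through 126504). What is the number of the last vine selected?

125273

k = 126504/72 = 1757
72nd selection = r + (72−1)·k = 526 + 71×1757 = 526 + 124747 = 125273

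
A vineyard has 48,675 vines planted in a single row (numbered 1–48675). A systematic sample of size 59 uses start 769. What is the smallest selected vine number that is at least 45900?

46144

k = 48675/59 = 825
Steps past start: ⌈(45900 − 769)/825⌉ = ⌈45131/825⌉ = 55
Selected vine: 769 + 55×825 = 46144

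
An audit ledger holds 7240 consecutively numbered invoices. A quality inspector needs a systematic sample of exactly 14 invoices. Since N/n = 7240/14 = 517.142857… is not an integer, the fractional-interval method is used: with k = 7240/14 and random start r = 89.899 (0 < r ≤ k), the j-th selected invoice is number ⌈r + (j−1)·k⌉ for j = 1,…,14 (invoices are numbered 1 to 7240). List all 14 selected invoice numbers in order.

j=1: r + 0k = 89.899 → ⌈·⌉ = 90
j=2: r + 1k = 607.041857… → ⌈·⌉ = 608
j=3: r + 2k = 1124.184714… → ⌈·⌉ = 1125
j=4: r + 3k = 1641.327571… → ⌈·⌉ = 1642
j=5: r + 4k = 2158.470428… → ⌈·⌉ = 2159
j=6: r + 5k = 2675.613285… → ⌈·⌉ = 2676
j=7: r + 6k = 3192.756142… → ⌈·⌉ = 3193
j=8: r + 7k = 3709.899 → ⌈·⌉ = 3710
j=9: r + 8k = 4227.041857… → ⌈·⌉ = 4228
j=10: r + 9k = 4744.184714… → ⌈·⌉ = 4745
j=11: r + 10k = 5261.327571… → ⌈·⌉ = 5262
j=12: r + 11k = 5778.470428… → ⌈·⌉ = 5779
j=13: r + 12k = 6295.613285… → ⌈·⌉ = 6296
j=14: r + 13k = 6812.756142… → ⌈·⌉ = 6813

90, 608, 1125, 1642, 2159, 2676, 3193, 3710, 4228, 4745, 5262, 5779, 6296, 6813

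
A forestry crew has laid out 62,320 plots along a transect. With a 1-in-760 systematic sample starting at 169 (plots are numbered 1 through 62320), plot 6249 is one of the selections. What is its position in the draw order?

9

k = 760
position = (6249 − 169)/760 + 1 = 6080/760 + 1 = 8 + 1 = 9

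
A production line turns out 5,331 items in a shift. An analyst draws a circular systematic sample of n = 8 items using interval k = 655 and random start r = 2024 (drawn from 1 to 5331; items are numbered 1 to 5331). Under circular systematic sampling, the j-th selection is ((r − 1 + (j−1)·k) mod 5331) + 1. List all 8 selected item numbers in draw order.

2024, 2679, 3334, 3989, 4644, 5299, 623, 1278

Selection 1: 2024
Selection 2: 2024 + 655 = 2679
Selection 3: 2679 + 655 = 3334
Selection 4: 3334 + 655 = 3989
Selection 5: 3989 + 655 = 4644
Selection 6: 4644 + 655 = 5299
Selection 7: 5299 + 655 = 5954 → 5954 − 5331 = 623
Selection 8: 623 + 655 = 1278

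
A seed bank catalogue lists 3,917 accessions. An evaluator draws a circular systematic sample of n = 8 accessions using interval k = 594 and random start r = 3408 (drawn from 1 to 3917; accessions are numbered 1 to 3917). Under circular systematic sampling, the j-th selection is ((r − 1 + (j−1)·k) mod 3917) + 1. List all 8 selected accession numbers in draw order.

3408, 85, 679, 1273, 1867, 2461, 3055, 3649

Selection 1: 3408
Selection 2: 3408 + 594 = 4002 → 4002 − 3917 = 85
Selection 3: 85 + 594 = 679
Selection 4: 679 + 594 = 1273
Selection 5: 1273 + 594 = 1867
Selection 6: 1867 + 594 = 2461
Selection 7: 2461 + 594 = 3055
Selection 8: 3055 + 594 = 3649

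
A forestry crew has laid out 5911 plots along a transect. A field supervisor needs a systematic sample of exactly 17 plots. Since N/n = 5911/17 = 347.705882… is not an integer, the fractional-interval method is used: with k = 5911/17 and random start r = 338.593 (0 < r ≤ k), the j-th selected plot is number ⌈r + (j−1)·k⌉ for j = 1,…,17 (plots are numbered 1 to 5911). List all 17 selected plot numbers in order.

339, 687, 1035, 1382, 1730, 2078, 2425, 2773, 3121, 3468, 3816, 4164, 4512, 4859, 5207, 5555, 5902

j=1: r + 0k = 338.593 → ⌈·⌉ = 339
j=2: r + 1k = 686.298882… → ⌈·⌉ = 687
j=3: r + 2k = 1034.004764… → ⌈·⌉ = 1035
j=4: r + 3k = 1381.710647… → ⌈·⌉ = 1382
j=5: r + 4k = 1729.416529… → ⌈·⌉ = 1730
j=6: r + 5k = 2077.122411… → ⌈·⌉ = 2078
j=7: r + 6k = 2424.828294… → ⌈·⌉ = 2425
j=8: r + 7k = 2772.534176… → ⌈·⌉ = 2773
j=9: r + 8k = 3120.240058… → ⌈·⌉ = 3121
j=10: r + 9k = 3467.945941… → ⌈·⌉ = 3468
j=11: r + 10k = 3815.651823… → ⌈·⌉ = 3816
j=12: r + 11k = 4163.357705… → ⌈·⌉ = 4164
j=13: r + 12k = 4511.063588… → ⌈·⌉ = 4512
j=14: r + 13k = 4858.769470… → ⌈·⌉ = 4859
j=15: r + 14k = 5206.475352… → ⌈·⌉ = 5207
j=16: r + 15k = 5554.181235… → ⌈·⌉ = 5555
j=17: r + 16k = 5901.887117… → ⌈·⌉ = 5902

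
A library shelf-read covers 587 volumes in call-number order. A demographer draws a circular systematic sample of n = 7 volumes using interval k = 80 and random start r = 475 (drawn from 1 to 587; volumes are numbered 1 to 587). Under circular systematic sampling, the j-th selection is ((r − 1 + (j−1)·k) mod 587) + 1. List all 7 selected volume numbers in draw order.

Selection 1: 475
Selection 2: 475 + 80 = 555
Selection 3: 555 + 80 = 635 → 635 − 587 = 48
Selection 4: 48 + 80 = 128
Selection 5: 128 + 80 = 208
Selection 6: 208 + 80 = 288
Selection 7: 288 + 80 = 368

475, 555, 48, 128, 208, 288, 368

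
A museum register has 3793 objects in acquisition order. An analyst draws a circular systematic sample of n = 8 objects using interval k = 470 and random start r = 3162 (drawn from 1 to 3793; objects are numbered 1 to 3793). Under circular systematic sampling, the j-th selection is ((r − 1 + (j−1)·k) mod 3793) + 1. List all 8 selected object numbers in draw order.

3162, 3632, 309, 779, 1249, 1719, 2189, 2659

Selection 1: 3162
Selection 2: 3162 + 470 = 3632
Selection 3: 3632 + 470 = 4102 → 4102 − 3793 = 309
Selection 4: 309 + 470 = 779
Selection 5: 779 + 470 = 1249
Selection 6: 1249 + 470 = 1719
Selection 7: 1719 + 470 = 2189
Selection 8: 2189 + 470 = 2659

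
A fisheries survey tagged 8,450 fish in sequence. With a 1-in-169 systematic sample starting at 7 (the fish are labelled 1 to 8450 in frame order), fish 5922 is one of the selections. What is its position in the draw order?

36

k = 169
position = (5922 − 7)/169 + 1 = 5915/169 + 1 = 35 + 1 = 36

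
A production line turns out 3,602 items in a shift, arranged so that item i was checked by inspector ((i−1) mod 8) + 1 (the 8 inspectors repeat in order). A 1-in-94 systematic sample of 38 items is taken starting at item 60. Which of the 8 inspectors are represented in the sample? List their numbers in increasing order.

Consecutive selections differ by k = 94, so their inspector numbers differ by 94 mod 8 = 6.
gcd(94, 8) = 2, so the sample visits 8/2 = 4 distinct residues mod 8.
Start 60 is inspector 4; the inspectors hit are 2, 4, 6, 8.

2, 4, 6, 8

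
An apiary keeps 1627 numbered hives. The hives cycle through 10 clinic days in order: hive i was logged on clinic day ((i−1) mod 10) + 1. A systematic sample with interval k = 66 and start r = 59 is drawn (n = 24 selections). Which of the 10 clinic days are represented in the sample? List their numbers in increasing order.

1, 3, 5, 7, 9

Consecutive selections differ by k = 66, so their clinic day numbers differ by 66 mod 10 = 6.
gcd(66, 10) = 2, so the sample visits 10/2 = 5 distinct residues mod 10.
Start 59 is clinic day 9; the clinic days hit are 1, 3, 5, 7, 9.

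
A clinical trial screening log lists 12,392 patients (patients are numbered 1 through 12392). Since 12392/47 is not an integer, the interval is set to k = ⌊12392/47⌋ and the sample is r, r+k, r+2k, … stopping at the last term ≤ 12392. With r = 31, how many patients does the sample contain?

k = ⌊12392/47⌋ = 263
Achieved size = ⌊(12392 − 31)/263⌋ + 1 = ⌊12361/263⌋ + 1 = 47 + 1 = 48
(last selection: 31 + 47×263 = 12392 ≤ 12392; next would be 12655 > 12392)

48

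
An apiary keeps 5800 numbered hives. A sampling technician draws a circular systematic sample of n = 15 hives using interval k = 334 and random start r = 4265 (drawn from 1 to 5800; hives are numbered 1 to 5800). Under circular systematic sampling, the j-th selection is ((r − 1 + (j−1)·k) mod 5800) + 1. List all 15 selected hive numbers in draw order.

4265, 4599, 4933, 5267, 5601, 135, 469, 803, 1137, 1471, 1805, 2139, 2473, 2807, 3141

Selection 1: 4265
Selection 2: 4265 + 334 = 4599
Selection 3: 4599 + 334 = 4933
Selection 4: 4933 + 334 = 5267
Selection 5: 5267 + 334 = 5601
Selection 6: 5601 + 334 = 5935 → 5935 − 5800 = 135
Selection 7: 135 + 334 = 469
Selection 8: 469 + 334 = 803
Selection 9: 803 + 334 = 1137
Selection 10: 1137 + 334 = 1471
Selection 11: 1471 + 334 = 1805
Selection 12: 1805 + 334 = 2139
Selection 13: 2139 + 334 = 2473
Selection 14: 2473 + 334 = 2807
Selection 15: 2807 + 334 = 3141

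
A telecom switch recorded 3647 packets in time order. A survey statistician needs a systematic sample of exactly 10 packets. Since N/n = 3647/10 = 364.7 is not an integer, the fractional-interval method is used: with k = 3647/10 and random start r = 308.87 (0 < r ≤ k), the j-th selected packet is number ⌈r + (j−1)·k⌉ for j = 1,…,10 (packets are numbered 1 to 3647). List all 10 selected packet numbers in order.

309, 674, 1039, 1403, 1768, 2133, 2498, 2862, 3227, 3592

j=1: r + 0k = 308.87 → ⌈·⌉ = 309
j=2: r + 1k = 673.57 → ⌈·⌉ = 674
j=3: r + 2k = 1038.27 → ⌈·⌉ = 1039
j=4: r + 3k = 1402.97 → ⌈·⌉ = 1403
j=5: r + 4k = 1767.67 → ⌈·⌉ = 1768
j=6: r + 5k = 2132.37 → ⌈·⌉ = 2133
j=7: r + 6k = 2497.07 → ⌈·⌉ = 2498
j=8: r + 7k = 2861.77 → ⌈·⌉ = 2862
j=9: r + 8k = 3226.47 → ⌈·⌉ = 3227
j=10: r + 9k = 3591.17 → ⌈·⌉ = 3592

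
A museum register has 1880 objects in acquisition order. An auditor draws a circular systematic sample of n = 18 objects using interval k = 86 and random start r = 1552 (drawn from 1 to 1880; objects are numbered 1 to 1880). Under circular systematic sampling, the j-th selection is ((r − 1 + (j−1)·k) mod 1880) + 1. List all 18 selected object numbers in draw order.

Selection 1: 1552
Selection 2: 1552 + 86 = 1638
Selection 3: 1638 + 86 = 1724
Selection 4: 1724 + 86 = 1810
Selection 5: 1810 + 86 = 1896 → 1896 − 1880 = 16
Selection 6: 16 + 86 = 102
Selection 7: 102 + 86 = 188
Selection 8: 188 + 86 = 274
Selection 9: 274 + 86 = 360
Selection 10: 360 + 86 = 446
Selection 11: 446 + 86 = 532
Selection 12: 532 + 86 = 618
Selection 13: 618 + 86 = 704
Selection 14: 704 + 86 = 790
Selection 15: 790 + 86 = 876
Selection 16: 876 + 86 = 962
Selection 17: 962 + 86 = 1048
Selection 18: 1048 + 86 = 1134

1552, 1638, 1724, 1810, 16, 102, 188, 274, 360, 446, 532, 618, 704, 790, 876, 962, 1048, 1134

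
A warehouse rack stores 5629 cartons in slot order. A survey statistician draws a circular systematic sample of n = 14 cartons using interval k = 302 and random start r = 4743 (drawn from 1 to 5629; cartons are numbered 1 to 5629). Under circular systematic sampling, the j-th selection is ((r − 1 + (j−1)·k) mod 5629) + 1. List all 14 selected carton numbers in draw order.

Selection 1: 4743
Selection 2: 4743 + 302 = 5045
Selection 3: 5045 + 302 = 5347
Selection 4: 5347 + 302 = 5649 → 5649 − 5629 = 20
Selection 5: 20 + 302 = 322
Selection 6: 322 + 302 = 624
Selection 7: 624 + 302 = 926
Selection 8: 926 + 302 = 1228
Selection 9: 1228 + 302 = 1530
Selection 10: 1530 + 302 = 1832
Selection 11: 1832 + 302 = 2134
Selection 12: 2134 + 302 = 2436
Selection 13: 2436 + 302 = 2738
Selection 14: 2738 + 302 = 3040

4743, 5045, 5347, 20, 322, 624, 926, 1228, 1530, 1832, 2134, 2436, 2738, 3040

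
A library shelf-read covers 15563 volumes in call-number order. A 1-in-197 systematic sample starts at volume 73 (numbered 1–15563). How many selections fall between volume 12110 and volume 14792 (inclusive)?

13

k = 197
First selection ≥ 12110: 73 + ⌈(12110−73)/197⌉·197 = 73 + 62×197 = 12287
Last selection ≤ 14792: 73 + ⌊(14792−73)/197⌋·197 = 73 + 74×197 = 14651
Count = 74 − 62 + 1 = 13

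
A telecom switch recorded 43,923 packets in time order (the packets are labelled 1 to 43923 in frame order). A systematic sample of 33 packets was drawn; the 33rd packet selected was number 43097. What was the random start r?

k = 43923/33 = 1331
r = 43097 − (33−1)×1331 = 43097 − 42592 = 505

505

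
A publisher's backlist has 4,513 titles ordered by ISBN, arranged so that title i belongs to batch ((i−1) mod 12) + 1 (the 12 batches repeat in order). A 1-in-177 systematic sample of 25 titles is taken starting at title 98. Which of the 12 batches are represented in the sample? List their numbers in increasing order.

2, 5, 8, 11

Consecutive selections differ by k = 177, so their batch numbers differ by 177 mod 12 = 9.
gcd(177, 12) = 3, so the sample visits 12/3 = 4 distinct residues mod 12.
Start 98 is batch 2; the batches hit are 2, 5, 8, 11.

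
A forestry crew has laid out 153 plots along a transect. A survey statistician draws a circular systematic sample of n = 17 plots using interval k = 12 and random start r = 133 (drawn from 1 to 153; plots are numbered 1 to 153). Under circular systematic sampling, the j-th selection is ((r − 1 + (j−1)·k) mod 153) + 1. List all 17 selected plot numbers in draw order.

133, 145, 4, 16, 28, 40, 52, 64, 76, 88, 100, 112, 124, 136, 148, 7, 19

Selection 1: 133
Selection 2: 133 + 12 = 145
Selection 3: 145 + 12 = 157 → 157 − 153 = 4
Selection 4: 4 + 12 = 16
Selection 5: 16 + 12 = 28
Selection 6: 28 + 12 = 40
Selection 7: 40 + 12 = 52
Selection 8: 52 + 12 = 64
Selection 9: 64 + 12 = 76
Selection 10: 76 + 12 = 88
Selection 11: 88 + 12 = 100
Selection 12: 100 + 12 = 112
Selection 13: 112 + 12 = 124
Selection 14: 124 + 12 = 136
Selection 15: 136 + 12 = 148
Selection 16: 148 + 12 = 160 → 160 − 153 = 7
Selection 17: 7 + 12 = 19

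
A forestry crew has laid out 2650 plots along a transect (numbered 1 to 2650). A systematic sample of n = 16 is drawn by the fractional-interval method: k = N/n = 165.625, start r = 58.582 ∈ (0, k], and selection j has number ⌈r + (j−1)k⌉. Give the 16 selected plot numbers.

59, 225, 390, 556, 722, 887, 1053, 1218, 1384, 1550, 1715, 1881, 2047, 2212, 2378, 2543

j=1: r + 0k = 58.582 → ⌈·⌉ = 59
j=2: r + 1k = 224.207 → ⌈·⌉ = 225
j=3: r + 2k = 389.832 → ⌈·⌉ = 390
j=4: r + 3k = 555.457 → ⌈·⌉ = 556
j=5: r + 4k = 721.082 → ⌈·⌉ = 722
j=6: r + 5k = 886.707 → ⌈·⌉ = 887
j=7: r + 6k = 1052.332 → ⌈·⌉ = 1053
j=8: r + 7k = 1217.957 → ⌈·⌉ = 1218
j=9: r + 8k = 1383.582 → ⌈·⌉ = 1384
j=10: r + 9k = 1549.207 → ⌈·⌉ = 1550
j=11: r + 10k = 1714.832 → ⌈·⌉ = 1715
j=12: r + 11k = 1880.457 → ⌈·⌉ = 1881
j=13: r + 12k = 2046.082 → ⌈·⌉ = 2047
j=14: r + 13k = 2211.707 → ⌈·⌉ = 2212
j=15: r + 14k = 2377.332 → ⌈·⌉ = 2378
j=16: r + 15k = 2542.957 → ⌈·⌉ = 2543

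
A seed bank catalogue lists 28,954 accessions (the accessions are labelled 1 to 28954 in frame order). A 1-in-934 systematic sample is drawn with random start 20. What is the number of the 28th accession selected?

25238

k = 934
28th selection = r + (28−1)·k = 20 + 27×934 = 20 + 25218 = 25238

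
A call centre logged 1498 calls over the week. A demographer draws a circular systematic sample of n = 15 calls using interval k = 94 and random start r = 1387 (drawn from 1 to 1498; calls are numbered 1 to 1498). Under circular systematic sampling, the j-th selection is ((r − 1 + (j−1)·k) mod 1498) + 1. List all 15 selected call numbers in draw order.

1387, 1481, 77, 171, 265, 359, 453, 547, 641, 735, 829, 923, 1017, 1111, 1205

Selection 1: 1387
Selection 2: 1387 + 94 = 1481
Selection 3: 1481 + 94 = 1575 → 1575 − 1498 = 77
Selection 4: 77 + 94 = 171
Selection 5: 171 + 94 = 265
Selection 6: 265 + 94 = 359
Selection 7: 359 + 94 = 453
Selection 8: 453 + 94 = 547
Selection 9: 547 + 94 = 641
Selection 10: 641 + 94 = 735
Selection 11: 735 + 94 = 829
Selection 12: 829 + 94 = 923
Selection 13: 923 + 94 = 1017
Selection 14: 1017 + 94 = 1111
Selection 15: 1111 + 94 = 1205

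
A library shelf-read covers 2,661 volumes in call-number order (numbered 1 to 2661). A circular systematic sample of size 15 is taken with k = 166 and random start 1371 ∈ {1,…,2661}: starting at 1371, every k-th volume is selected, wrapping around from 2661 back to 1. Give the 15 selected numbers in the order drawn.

Selection 1: 1371
Selection 2: 1371 + 166 = 1537
Selection 3: 1537 + 166 = 1703
Selection 4: 1703 + 166 = 1869
Selection 5: 1869 + 166 = 2035
Selection 6: 2035 + 166 = 2201
Selection 7: 2201 + 166 = 2367
Selection 8: 2367 + 166 = 2533
Selection 9: 2533 + 166 = 2699 → 2699 − 2661 = 38
Selection 10: 38 + 166 = 204
Selection 11: 204 + 166 = 370
Selection 12: 370 + 166 = 536
Selection 13: 536 + 166 = 702
Selection 14: 702 + 166 = 868
Selection 15: 868 + 166 = 1034

1371, 1537, 1703, 1869, 2035, 2201, 2367, 2533, 38, 204, 370, 536, 702, 868, 1034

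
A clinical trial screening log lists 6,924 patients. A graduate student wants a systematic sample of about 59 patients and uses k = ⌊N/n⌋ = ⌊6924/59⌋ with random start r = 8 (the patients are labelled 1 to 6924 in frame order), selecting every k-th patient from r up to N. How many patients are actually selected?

60

k = ⌊6924/59⌋ = 117
Achieved size = ⌊(6924 − 8)/117⌋ + 1 = ⌊6916/117⌋ + 1 = 59 + 1 = 60
(last selection: 8 + 59×117 = 6911 ≤ 6924; next would be 7028 > 6924)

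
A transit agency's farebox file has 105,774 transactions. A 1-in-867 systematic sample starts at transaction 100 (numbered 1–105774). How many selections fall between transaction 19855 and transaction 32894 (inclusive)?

k = 867
First selection ≥ 19855: 100 + ⌈(19855−100)/867⌉·867 = 100 + 23×867 = 20041
Last selection ≤ 32894: 100 + ⌊(32894−100)/867⌋·867 = 100 + 37×867 = 32179
Count = 37 − 23 + 1 = 15

15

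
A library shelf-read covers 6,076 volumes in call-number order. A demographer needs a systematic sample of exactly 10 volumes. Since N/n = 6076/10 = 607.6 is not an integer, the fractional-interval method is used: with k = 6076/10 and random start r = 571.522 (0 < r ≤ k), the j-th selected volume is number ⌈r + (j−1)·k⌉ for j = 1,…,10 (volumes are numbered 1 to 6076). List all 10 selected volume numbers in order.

572, 1180, 1787, 2395, 3002, 3610, 4218, 4825, 5433, 6040

j=1: r + 0k = 571.522 → ⌈·⌉ = 572
j=2: r + 1k = 1179.122 → ⌈·⌉ = 1180
j=3: r + 2k = 1786.722 → ⌈·⌉ = 1787
j=4: r + 3k = 2394.322 → ⌈·⌉ = 2395
j=5: r + 4k = 3001.922 → ⌈·⌉ = 3002
j=6: r + 5k = 3609.522 → ⌈·⌉ = 3610
j=7: r + 6k = 4217.122 → ⌈·⌉ = 4218
j=8: r + 7k = 4824.722 → ⌈·⌉ = 4825
j=9: r + 8k = 5432.322 → ⌈·⌉ = 5433
j=10: r + 9k = 6039.922 → ⌈·⌉ = 6040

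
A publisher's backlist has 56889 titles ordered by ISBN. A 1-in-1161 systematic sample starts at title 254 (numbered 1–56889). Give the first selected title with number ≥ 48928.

49016

k = 1161
Steps past start: ⌈(48928 − 254)/1161⌉ = ⌈48674/1161⌉ = 42
Selected title: 254 + 42×1161 = 49016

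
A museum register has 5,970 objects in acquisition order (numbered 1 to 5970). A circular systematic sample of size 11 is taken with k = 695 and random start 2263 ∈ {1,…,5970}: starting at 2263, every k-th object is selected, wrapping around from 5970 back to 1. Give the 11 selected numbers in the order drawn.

Selection 1: 2263
Selection 2: 2263 + 695 = 2958
Selection 3: 2958 + 695 = 3653
Selection 4: 3653 + 695 = 4348
Selection 5: 4348 + 695 = 5043
Selection 6: 5043 + 695 = 5738
Selection 7: 5738 + 695 = 6433 → 6433 − 5970 = 463
Selection 8: 463 + 695 = 1158
Selection 9: 1158 + 695 = 1853
Selection 10: 1853 + 695 = 2548
Selection 11: 2548 + 695 = 3243

2263, 2958, 3653, 4348, 5043, 5738, 463, 1158, 1853, 2548, 3243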